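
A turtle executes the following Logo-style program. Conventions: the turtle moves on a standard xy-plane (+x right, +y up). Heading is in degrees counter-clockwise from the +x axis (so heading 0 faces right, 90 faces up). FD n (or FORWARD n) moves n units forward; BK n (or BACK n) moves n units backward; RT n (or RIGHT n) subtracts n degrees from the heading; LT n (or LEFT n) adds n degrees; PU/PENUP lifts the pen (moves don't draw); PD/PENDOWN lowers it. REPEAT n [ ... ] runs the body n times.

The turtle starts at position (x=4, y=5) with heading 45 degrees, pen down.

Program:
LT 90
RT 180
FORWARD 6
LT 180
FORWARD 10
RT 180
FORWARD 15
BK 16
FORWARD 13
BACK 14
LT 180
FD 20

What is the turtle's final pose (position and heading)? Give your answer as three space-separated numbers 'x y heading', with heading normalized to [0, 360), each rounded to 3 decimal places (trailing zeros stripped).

Answer: -14.385 23.385 135

Derivation:
Executing turtle program step by step:
Start: pos=(4,5), heading=45, pen down
LT 90: heading 45 -> 135
RT 180: heading 135 -> 315
FD 6: (4,5) -> (8.243,0.757) [heading=315, draw]
LT 180: heading 315 -> 135
FD 10: (8.243,0.757) -> (1.172,7.828) [heading=135, draw]
RT 180: heading 135 -> 315
FD 15: (1.172,7.828) -> (11.778,-2.778) [heading=315, draw]
BK 16: (11.778,-2.778) -> (0.464,8.536) [heading=315, draw]
FD 13: (0.464,8.536) -> (9.657,-0.657) [heading=315, draw]
BK 14: (9.657,-0.657) -> (-0.243,9.243) [heading=315, draw]
LT 180: heading 315 -> 135
FD 20: (-0.243,9.243) -> (-14.385,23.385) [heading=135, draw]
Final: pos=(-14.385,23.385), heading=135, 7 segment(s) drawn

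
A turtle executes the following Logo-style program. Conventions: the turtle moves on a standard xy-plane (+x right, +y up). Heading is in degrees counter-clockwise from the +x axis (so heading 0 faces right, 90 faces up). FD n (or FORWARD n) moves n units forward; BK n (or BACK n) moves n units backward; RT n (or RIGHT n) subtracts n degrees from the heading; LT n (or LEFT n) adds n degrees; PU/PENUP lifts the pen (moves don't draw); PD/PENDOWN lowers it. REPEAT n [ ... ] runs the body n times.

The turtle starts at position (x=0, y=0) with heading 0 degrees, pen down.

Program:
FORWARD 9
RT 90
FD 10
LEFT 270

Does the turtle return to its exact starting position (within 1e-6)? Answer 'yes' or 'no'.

Executing turtle program step by step:
Start: pos=(0,0), heading=0, pen down
FD 9: (0,0) -> (9,0) [heading=0, draw]
RT 90: heading 0 -> 270
FD 10: (9,0) -> (9,-10) [heading=270, draw]
LT 270: heading 270 -> 180
Final: pos=(9,-10), heading=180, 2 segment(s) drawn

Start position: (0, 0)
Final position: (9, -10)
Distance = 13.454; >= 1e-6 -> NOT closed

Answer: no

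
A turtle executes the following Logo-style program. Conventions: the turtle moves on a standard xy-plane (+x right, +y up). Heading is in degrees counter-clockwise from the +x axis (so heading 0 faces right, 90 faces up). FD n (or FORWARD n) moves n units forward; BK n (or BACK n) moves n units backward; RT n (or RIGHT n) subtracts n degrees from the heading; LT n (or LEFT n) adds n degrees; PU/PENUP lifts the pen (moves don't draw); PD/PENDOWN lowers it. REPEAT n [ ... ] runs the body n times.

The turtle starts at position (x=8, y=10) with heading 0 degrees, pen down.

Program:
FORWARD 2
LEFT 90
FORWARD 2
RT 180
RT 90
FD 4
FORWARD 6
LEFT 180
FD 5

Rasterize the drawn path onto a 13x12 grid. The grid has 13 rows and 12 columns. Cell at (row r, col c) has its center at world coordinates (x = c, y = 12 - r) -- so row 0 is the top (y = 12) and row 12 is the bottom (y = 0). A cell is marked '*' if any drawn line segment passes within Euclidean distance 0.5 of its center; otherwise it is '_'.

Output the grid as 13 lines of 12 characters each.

Segment 0: (8,10) -> (10,10)
Segment 1: (10,10) -> (10,12)
Segment 2: (10,12) -> (6,12)
Segment 3: (6,12) -> (0,12)
Segment 4: (0,12) -> (5,12)

Answer: ***********_
__________*_
________***_
____________
____________
____________
____________
____________
____________
____________
____________
____________
____________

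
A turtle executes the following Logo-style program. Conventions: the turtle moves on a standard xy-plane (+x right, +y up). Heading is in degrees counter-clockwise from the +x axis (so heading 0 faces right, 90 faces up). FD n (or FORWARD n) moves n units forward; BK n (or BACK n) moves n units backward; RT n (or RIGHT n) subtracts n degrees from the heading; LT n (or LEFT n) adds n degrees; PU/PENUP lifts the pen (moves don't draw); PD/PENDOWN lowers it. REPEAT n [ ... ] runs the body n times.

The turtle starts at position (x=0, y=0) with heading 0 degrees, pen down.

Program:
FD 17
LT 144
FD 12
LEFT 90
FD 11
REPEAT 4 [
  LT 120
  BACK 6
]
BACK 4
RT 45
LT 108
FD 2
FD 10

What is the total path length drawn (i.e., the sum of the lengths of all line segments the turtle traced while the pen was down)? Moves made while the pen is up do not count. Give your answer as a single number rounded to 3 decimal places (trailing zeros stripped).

Answer: 80

Derivation:
Executing turtle program step by step:
Start: pos=(0,0), heading=0, pen down
FD 17: (0,0) -> (17,0) [heading=0, draw]
LT 144: heading 0 -> 144
FD 12: (17,0) -> (7.292,7.053) [heading=144, draw]
LT 90: heading 144 -> 234
FD 11: (7.292,7.053) -> (0.826,-1.846) [heading=234, draw]
REPEAT 4 [
  -- iteration 1/4 --
  LT 120: heading 234 -> 354
  BK 6: (0.826,-1.846) -> (-5.141,-1.219) [heading=354, draw]
  -- iteration 2/4 --
  LT 120: heading 354 -> 114
  BK 6: (-5.141,-1.219) -> (-2.701,-6.7) [heading=114, draw]
  -- iteration 3/4 --
  LT 120: heading 114 -> 234
  BK 6: (-2.701,-6.7) -> (0.826,-1.846) [heading=234, draw]
  -- iteration 4/4 --
  LT 120: heading 234 -> 354
  BK 6: (0.826,-1.846) -> (-5.141,-1.219) [heading=354, draw]
]
BK 4: (-5.141,-1.219) -> (-9.119,-0.8) [heading=354, draw]
RT 45: heading 354 -> 309
LT 108: heading 309 -> 57
FD 2: (-9.119,-0.8) -> (-8.03,0.877) [heading=57, draw]
FD 10: (-8.03,0.877) -> (-2.583,9.264) [heading=57, draw]
Final: pos=(-2.583,9.264), heading=57, 10 segment(s) drawn

Segment lengths:
  seg 1: (0,0) -> (17,0), length = 17
  seg 2: (17,0) -> (7.292,7.053), length = 12
  seg 3: (7.292,7.053) -> (0.826,-1.846), length = 11
  seg 4: (0.826,-1.846) -> (-5.141,-1.219), length = 6
  seg 5: (-5.141,-1.219) -> (-2.701,-6.7), length = 6
  seg 6: (-2.701,-6.7) -> (0.826,-1.846), length = 6
  seg 7: (0.826,-1.846) -> (-5.141,-1.219), length = 6
  seg 8: (-5.141,-1.219) -> (-9.119,-0.8), length = 4
  seg 9: (-9.119,-0.8) -> (-8.03,0.877), length = 2
  seg 10: (-8.03,0.877) -> (-2.583,9.264), length = 10
Total = 80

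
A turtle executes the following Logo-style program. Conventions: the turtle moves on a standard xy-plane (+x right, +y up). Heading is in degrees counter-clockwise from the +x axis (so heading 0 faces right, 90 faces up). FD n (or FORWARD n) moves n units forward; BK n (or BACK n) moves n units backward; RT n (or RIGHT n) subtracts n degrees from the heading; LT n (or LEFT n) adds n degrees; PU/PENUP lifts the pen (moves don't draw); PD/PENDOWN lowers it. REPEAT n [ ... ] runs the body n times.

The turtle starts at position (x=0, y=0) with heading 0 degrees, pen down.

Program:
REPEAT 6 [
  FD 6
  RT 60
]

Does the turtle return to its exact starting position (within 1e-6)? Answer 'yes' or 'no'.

Answer: yes

Derivation:
Executing turtle program step by step:
Start: pos=(0,0), heading=0, pen down
REPEAT 6 [
  -- iteration 1/6 --
  FD 6: (0,0) -> (6,0) [heading=0, draw]
  RT 60: heading 0 -> 300
  -- iteration 2/6 --
  FD 6: (6,0) -> (9,-5.196) [heading=300, draw]
  RT 60: heading 300 -> 240
  -- iteration 3/6 --
  FD 6: (9,-5.196) -> (6,-10.392) [heading=240, draw]
  RT 60: heading 240 -> 180
  -- iteration 4/6 --
  FD 6: (6,-10.392) -> (0,-10.392) [heading=180, draw]
  RT 60: heading 180 -> 120
  -- iteration 5/6 --
  FD 6: (0,-10.392) -> (-3,-5.196) [heading=120, draw]
  RT 60: heading 120 -> 60
  -- iteration 6/6 --
  FD 6: (-3,-5.196) -> (0,0) [heading=60, draw]
  RT 60: heading 60 -> 0
]
Final: pos=(0,0), heading=0, 6 segment(s) drawn

Start position: (0, 0)
Final position: (0, 0)
Distance = 0; < 1e-6 -> CLOSED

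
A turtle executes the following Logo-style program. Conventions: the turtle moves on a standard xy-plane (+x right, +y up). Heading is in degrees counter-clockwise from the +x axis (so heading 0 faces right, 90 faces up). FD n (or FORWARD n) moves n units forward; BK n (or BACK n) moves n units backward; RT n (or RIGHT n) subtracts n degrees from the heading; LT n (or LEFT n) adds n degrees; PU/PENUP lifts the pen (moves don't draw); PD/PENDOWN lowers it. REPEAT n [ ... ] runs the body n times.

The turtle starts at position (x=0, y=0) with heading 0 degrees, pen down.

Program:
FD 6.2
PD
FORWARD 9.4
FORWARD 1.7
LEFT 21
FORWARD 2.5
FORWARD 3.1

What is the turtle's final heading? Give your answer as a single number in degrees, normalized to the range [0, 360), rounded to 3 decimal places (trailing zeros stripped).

Answer: 21

Derivation:
Executing turtle program step by step:
Start: pos=(0,0), heading=0, pen down
FD 6.2: (0,0) -> (6.2,0) [heading=0, draw]
PD: pen down
FD 9.4: (6.2,0) -> (15.6,0) [heading=0, draw]
FD 1.7: (15.6,0) -> (17.3,0) [heading=0, draw]
LT 21: heading 0 -> 21
FD 2.5: (17.3,0) -> (19.634,0.896) [heading=21, draw]
FD 3.1: (19.634,0.896) -> (22.528,2.007) [heading=21, draw]
Final: pos=(22.528,2.007), heading=21, 5 segment(s) drawn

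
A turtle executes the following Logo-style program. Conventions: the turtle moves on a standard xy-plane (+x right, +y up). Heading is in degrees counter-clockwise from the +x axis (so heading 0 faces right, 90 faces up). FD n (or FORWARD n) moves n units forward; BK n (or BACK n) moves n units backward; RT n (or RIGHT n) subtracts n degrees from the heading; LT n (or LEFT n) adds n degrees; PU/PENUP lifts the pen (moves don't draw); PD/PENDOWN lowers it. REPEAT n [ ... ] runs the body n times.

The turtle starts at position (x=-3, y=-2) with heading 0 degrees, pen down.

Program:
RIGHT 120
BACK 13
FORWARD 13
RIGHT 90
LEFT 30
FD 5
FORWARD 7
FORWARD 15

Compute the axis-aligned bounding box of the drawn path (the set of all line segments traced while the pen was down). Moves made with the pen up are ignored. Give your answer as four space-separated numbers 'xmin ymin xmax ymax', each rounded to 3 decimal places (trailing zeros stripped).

Executing turtle program step by step:
Start: pos=(-3,-2), heading=0, pen down
RT 120: heading 0 -> 240
BK 13: (-3,-2) -> (3.5,9.258) [heading=240, draw]
FD 13: (3.5,9.258) -> (-3,-2) [heading=240, draw]
RT 90: heading 240 -> 150
LT 30: heading 150 -> 180
FD 5: (-3,-2) -> (-8,-2) [heading=180, draw]
FD 7: (-8,-2) -> (-15,-2) [heading=180, draw]
FD 15: (-15,-2) -> (-30,-2) [heading=180, draw]
Final: pos=(-30,-2), heading=180, 5 segment(s) drawn

Segment endpoints: x in {-30, -15, -8, -3, 3.5}, y in {-2, -2, -2, -2, 9.258}
xmin=-30, ymin=-2, xmax=3.5, ymax=9.258

Answer: -30 -2 3.5 9.258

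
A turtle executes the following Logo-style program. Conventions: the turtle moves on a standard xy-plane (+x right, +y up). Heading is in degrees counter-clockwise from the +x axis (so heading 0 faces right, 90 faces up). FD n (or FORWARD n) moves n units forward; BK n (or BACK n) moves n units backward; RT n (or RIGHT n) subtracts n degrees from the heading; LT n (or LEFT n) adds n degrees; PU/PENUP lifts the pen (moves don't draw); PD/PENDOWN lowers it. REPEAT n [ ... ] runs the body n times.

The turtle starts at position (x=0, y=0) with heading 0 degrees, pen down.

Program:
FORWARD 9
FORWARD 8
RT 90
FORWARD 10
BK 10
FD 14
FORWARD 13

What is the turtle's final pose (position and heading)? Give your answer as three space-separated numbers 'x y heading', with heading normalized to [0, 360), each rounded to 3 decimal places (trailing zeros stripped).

Executing turtle program step by step:
Start: pos=(0,0), heading=0, pen down
FD 9: (0,0) -> (9,0) [heading=0, draw]
FD 8: (9,0) -> (17,0) [heading=0, draw]
RT 90: heading 0 -> 270
FD 10: (17,0) -> (17,-10) [heading=270, draw]
BK 10: (17,-10) -> (17,0) [heading=270, draw]
FD 14: (17,0) -> (17,-14) [heading=270, draw]
FD 13: (17,-14) -> (17,-27) [heading=270, draw]
Final: pos=(17,-27), heading=270, 6 segment(s) drawn

Answer: 17 -27 270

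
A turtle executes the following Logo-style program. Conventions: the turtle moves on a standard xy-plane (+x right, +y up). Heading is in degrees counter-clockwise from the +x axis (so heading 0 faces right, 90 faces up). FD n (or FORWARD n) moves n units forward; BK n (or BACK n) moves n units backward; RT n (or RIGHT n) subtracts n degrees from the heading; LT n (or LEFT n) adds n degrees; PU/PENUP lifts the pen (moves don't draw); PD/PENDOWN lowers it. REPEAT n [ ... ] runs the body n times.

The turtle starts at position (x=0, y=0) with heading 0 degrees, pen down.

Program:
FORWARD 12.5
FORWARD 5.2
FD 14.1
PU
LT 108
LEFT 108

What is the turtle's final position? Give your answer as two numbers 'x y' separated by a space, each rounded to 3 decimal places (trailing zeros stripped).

Executing turtle program step by step:
Start: pos=(0,0), heading=0, pen down
FD 12.5: (0,0) -> (12.5,0) [heading=0, draw]
FD 5.2: (12.5,0) -> (17.7,0) [heading=0, draw]
FD 14.1: (17.7,0) -> (31.8,0) [heading=0, draw]
PU: pen up
LT 108: heading 0 -> 108
LT 108: heading 108 -> 216
Final: pos=(31.8,0), heading=216, 3 segment(s) drawn

Answer: 31.8 0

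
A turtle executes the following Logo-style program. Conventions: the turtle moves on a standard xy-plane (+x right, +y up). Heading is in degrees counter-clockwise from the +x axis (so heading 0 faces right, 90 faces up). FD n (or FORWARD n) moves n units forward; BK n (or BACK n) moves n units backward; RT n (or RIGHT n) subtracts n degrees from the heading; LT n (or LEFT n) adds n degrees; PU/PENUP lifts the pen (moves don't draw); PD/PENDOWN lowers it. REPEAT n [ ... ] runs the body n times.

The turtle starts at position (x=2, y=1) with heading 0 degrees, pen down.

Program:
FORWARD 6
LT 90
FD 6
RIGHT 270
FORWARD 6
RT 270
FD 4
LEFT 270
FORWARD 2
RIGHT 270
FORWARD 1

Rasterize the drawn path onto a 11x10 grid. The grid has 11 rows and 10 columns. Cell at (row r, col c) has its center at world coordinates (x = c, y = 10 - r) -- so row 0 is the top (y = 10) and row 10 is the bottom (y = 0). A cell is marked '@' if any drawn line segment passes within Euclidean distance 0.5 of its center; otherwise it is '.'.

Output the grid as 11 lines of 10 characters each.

Segment 0: (2,1) -> (8,1)
Segment 1: (8,1) -> (8,7)
Segment 2: (8,7) -> (2,7)
Segment 3: (2,7) -> (2,3)
Segment 4: (2,3) -> (0,3)
Segment 5: (0,3) -> (0,2)

Answer: ..........
..........
..........
..@@@@@@@.
..@.....@.
..@.....@.
..@.....@.
@@@.....@.
@.......@.
..@@@@@@@.
..........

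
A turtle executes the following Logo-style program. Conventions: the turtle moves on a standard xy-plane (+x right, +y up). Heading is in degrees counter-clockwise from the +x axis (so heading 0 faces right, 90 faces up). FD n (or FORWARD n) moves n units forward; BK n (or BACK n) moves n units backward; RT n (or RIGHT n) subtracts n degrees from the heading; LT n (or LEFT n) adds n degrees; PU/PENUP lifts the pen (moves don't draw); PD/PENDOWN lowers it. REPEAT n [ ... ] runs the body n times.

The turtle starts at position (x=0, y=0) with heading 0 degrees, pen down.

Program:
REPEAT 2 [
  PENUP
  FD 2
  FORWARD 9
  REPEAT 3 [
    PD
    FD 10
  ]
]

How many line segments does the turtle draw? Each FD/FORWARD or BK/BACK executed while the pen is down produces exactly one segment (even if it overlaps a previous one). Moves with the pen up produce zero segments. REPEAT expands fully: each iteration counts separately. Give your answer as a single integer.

Executing turtle program step by step:
Start: pos=(0,0), heading=0, pen down
REPEAT 2 [
  -- iteration 1/2 --
  PU: pen up
  FD 2: (0,0) -> (2,0) [heading=0, move]
  FD 9: (2,0) -> (11,0) [heading=0, move]
  REPEAT 3 [
    -- iteration 1/3 --
    PD: pen down
    FD 10: (11,0) -> (21,0) [heading=0, draw]
    -- iteration 2/3 --
    PD: pen down
    FD 10: (21,0) -> (31,0) [heading=0, draw]
    -- iteration 3/3 --
    PD: pen down
    FD 10: (31,0) -> (41,0) [heading=0, draw]
  ]
  -- iteration 2/2 --
  PU: pen up
  FD 2: (41,0) -> (43,0) [heading=0, move]
  FD 9: (43,0) -> (52,0) [heading=0, move]
  REPEAT 3 [
    -- iteration 1/3 --
    PD: pen down
    FD 10: (52,0) -> (62,0) [heading=0, draw]
    -- iteration 2/3 --
    PD: pen down
    FD 10: (62,0) -> (72,0) [heading=0, draw]
    -- iteration 3/3 --
    PD: pen down
    FD 10: (72,0) -> (82,0) [heading=0, draw]
  ]
]
Final: pos=(82,0), heading=0, 6 segment(s) drawn
Segments drawn: 6

Answer: 6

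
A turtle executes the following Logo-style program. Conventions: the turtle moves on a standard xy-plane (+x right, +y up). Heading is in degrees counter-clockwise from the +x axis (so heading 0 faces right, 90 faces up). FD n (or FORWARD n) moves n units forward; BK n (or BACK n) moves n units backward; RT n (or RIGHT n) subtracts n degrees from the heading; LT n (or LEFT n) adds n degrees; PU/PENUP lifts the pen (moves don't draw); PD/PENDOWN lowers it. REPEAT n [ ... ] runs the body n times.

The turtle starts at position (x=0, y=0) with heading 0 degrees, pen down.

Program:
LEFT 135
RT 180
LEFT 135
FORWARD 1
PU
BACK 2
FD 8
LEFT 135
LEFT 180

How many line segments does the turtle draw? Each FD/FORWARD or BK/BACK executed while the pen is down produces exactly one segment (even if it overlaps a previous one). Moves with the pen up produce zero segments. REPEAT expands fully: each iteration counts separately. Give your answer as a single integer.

Executing turtle program step by step:
Start: pos=(0,0), heading=0, pen down
LT 135: heading 0 -> 135
RT 180: heading 135 -> 315
LT 135: heading 315 -> 90
FD 1: (0,0) -> (0,1) [heading=90, draw]
PU: pen up
BK 2: (0,1) -> (0,-1) [heading=90, move]
FD 8: (0,-1) -> (0,7) [heading=90, move]
LT 135: heading 90 -> 225
LT 180: heading 225 -> 45
Final: pos=(0,7), heading=45, 1 segment(s) drawn
Segments drawn: 1

Answer: 1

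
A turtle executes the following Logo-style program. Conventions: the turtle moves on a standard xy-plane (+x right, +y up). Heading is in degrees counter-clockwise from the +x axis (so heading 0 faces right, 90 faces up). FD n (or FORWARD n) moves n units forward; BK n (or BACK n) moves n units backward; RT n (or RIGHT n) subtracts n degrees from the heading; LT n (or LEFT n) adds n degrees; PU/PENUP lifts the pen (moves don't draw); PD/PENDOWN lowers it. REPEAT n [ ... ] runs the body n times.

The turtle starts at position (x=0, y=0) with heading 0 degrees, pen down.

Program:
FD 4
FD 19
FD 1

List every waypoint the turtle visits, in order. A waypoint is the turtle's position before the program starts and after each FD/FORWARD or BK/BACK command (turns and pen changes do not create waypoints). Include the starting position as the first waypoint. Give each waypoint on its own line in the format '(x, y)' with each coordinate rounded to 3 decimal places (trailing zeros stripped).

Answer: (0, 0)
(4, 0)
(23, 0)
(24, 0)

Derivation:
Executing turtle program step by step:
Start: pos=(0,0), heading=0, pen down
FD 4: (0,0) -> (4,0) [heading=0, draw]
FD 19: (4,0) -> (23,0) [heading=0, draw]
FD 1: (23,0) -> (24,0) [heading=0, draw]
Final: pos=(24,0), heading=0, 3 segment(s) drawn
Waypoints (4 total):
(0, 0)
(4, 0)
(23, 0)
(24, 0)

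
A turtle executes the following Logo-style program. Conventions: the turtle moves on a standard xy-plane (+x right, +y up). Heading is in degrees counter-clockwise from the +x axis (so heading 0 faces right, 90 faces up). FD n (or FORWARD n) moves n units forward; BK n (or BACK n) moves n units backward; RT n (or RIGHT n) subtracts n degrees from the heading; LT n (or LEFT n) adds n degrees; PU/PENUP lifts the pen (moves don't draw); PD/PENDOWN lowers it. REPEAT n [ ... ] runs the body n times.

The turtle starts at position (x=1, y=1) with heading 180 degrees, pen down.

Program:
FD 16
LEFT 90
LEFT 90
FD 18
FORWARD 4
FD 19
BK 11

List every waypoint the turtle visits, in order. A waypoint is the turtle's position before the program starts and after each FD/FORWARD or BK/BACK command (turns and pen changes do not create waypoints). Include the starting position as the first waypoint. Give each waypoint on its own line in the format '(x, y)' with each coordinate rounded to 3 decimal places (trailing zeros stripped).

Answer: (1, 1)
(-15, 1)
(3, 1)
(7, 1)
(26, 1)
(15, 1)

Derivation:
Executing turtle program step by step:
Start: pos=(1,1), heading=180, pen down
FD 16: (1,1) -> (-15,1) [heading=180, draw]
LT 90: heading 180 -> 270
LT 90: heading 270 -> 0
FD 18: (-15,1) -> (3,1) [heading=0, draw]
FD 4: (3,1) -> (7,1) [heading=0, draw]
FD 19: (7,1) -> (26,1) [heading=0, draw]
BK 11: (26,1) -> (15,1) [heading=0, draw]
Final: pos=(15,1), heading=0, 5 segment(s) drawn
Waypoints (6 total):
(1, 1)
(-15, 1)
(3, 1)
(7, 1)
(26, 1)
(15, 1)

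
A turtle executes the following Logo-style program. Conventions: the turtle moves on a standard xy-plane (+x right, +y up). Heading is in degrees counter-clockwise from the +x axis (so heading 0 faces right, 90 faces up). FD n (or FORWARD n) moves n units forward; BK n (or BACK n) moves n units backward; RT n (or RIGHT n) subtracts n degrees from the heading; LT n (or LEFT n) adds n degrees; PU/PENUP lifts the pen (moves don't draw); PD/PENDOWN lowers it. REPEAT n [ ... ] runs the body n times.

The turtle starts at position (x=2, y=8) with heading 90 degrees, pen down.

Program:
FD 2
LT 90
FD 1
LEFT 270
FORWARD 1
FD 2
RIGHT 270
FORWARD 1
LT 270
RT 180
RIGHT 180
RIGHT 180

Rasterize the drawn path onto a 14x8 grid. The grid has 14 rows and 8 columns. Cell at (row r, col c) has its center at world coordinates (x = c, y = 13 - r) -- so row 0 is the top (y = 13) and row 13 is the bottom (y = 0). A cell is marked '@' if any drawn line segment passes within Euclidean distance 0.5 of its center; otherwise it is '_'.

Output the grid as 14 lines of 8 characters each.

Segment 0: (2,8) -> (2,10)
Segment 1: (2,10) -> (1,10)
Segment 2: (1,10) -> (1,11)
Segment 3: (1,11) -> (1,13)
Segment 4: (1,13) -> (0,13)

Answer: @@______
_@______
_@______
_@@_____
__@_____
__@_____
________
________
________
________
________
________
________
________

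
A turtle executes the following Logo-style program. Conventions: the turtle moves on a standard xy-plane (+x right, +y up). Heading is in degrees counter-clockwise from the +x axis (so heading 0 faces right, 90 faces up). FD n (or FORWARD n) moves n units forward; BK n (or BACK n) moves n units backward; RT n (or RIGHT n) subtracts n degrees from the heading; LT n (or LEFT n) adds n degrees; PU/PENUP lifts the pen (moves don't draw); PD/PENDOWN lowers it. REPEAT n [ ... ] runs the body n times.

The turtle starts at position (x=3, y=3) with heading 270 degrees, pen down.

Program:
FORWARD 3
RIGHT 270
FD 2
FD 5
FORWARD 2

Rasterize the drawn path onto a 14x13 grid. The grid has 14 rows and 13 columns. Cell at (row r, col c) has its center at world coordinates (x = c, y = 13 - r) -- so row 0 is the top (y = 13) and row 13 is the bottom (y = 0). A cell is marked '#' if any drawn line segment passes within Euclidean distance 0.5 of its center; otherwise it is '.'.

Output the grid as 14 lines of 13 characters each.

Segment 0: (3,3) -> (3,0)
Segment 1: (3,0) -> (5,0)
Segment 2: (5,0) -> (10,0)
Segment 3: (10,0) -> (12,0)

Answer: .............
.............
.............
.............
.............
.............
.............
.............
.............
.............
...#.........
...#.........
...#.........
...##########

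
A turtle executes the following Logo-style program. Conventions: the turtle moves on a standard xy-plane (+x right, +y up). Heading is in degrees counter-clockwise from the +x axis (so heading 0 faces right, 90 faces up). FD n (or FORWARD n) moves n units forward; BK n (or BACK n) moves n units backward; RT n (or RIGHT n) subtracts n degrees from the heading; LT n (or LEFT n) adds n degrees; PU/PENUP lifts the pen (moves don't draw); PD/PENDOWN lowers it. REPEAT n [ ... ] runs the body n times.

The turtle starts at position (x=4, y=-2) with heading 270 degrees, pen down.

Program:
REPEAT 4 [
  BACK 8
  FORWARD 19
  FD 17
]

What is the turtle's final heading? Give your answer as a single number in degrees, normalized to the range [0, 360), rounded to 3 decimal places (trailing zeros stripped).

Answer: 270

Derivation:
Executing turtle program step by step:
Start: pos=(4,-2), heading=270, pen down
REPEAT 4 [
  -- iteration 1/4 --
  BK 8: (4,-2) -> (4,6) [heading=270, draw]
  FD 19: (4,6) -> (4,-13) [heading=270, draw]
  FD 17: (4,-13) -> (4,-30) [heading=270, draw]
  -- iteration 2/4 --
  BK 8: (4,-30) -> (4,-22) [heading=270, draw]
  FD 19: (4,-22) -> (4,-41) [heading=270, draw]
  FD 17: (4,-41) -> (4,-58) [heading=270, draw]
  -- iteration 3/4 --
  BK 8: (4,-58) -> (4,-50) [heading=270, draw]
  FD 19: (4,-50) -> (4,-69) [heading=270, draw]
  FD 17: (4,-69) -> (4,-86) [heading=270, draw]
  -- iteration 4/4 --
  BK 8: (4,-86) -> (4,-78) [heading=270, draw]
  FD 19: (4,-78) -> (4,-97) [heading=270, draw]
  FD 17: (4,-97) -> (4,-114) [heading=270, draw]
]
Final: pos=(4,-114), heading=270, 12 segment(s) drawn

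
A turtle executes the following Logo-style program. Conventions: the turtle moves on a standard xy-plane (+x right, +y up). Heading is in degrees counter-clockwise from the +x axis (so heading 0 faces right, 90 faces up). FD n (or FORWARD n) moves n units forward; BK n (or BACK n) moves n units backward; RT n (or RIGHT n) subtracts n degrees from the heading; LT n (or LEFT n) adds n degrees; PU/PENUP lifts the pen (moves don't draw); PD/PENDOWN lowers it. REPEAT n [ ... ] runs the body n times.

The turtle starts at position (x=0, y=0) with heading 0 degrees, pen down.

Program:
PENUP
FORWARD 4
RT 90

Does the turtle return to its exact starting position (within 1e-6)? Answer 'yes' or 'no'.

Executing turtle program step by step:
Start: pos=(0,0), heading=0, pen down
PU: pen up
FD 4: (0,0) -> (4,0) [heading=0, move]
RT 90: heading 0 -> 270
Final: pos=(4,0), heading=270, 0 segment(s) drawn

Start position: (0, 0)
Final position: (4, 0)
Distance = 4; >= 1e-6 -> NOT closed

Answer: no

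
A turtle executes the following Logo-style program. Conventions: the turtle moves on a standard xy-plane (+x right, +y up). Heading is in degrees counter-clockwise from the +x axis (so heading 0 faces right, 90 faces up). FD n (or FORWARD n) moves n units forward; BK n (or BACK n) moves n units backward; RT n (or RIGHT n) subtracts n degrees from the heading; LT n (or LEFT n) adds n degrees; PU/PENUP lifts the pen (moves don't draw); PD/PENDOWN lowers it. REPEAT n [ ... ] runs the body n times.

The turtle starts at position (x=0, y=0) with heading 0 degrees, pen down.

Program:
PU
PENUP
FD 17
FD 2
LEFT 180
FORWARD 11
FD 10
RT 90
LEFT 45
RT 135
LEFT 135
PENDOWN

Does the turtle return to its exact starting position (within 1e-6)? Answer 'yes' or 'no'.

Answer: no

Derivation:
Executing turtle program step by step:
Start: pos=(0,0), heading=0, pen down
PU: pen up
PU: pen up
FD 17: (0,0) -> (17,0) [heading=0, move]
FD 2: (17,0) -> (19,0) [heading=0, move]
LT 180: heading 0 -> 180
FD 11: (19,0) -> (8,0) [heading=180, move]
FD 10: (8,0) -> (-2,0) [heading=180, move]
RT 90: heading 180 -> 90
LT 45: heading 90 -> 135
RT 135: heading 135 -> 0
LT 135: heading 0 -> 135
PD: pen down
Final: pos=(-2,0), heading=135, 0 segment(s) drawn

Start position: (0, 0)
Final position: (-2, 0)
Distance = 2; >= 1e-6 -> NOT closed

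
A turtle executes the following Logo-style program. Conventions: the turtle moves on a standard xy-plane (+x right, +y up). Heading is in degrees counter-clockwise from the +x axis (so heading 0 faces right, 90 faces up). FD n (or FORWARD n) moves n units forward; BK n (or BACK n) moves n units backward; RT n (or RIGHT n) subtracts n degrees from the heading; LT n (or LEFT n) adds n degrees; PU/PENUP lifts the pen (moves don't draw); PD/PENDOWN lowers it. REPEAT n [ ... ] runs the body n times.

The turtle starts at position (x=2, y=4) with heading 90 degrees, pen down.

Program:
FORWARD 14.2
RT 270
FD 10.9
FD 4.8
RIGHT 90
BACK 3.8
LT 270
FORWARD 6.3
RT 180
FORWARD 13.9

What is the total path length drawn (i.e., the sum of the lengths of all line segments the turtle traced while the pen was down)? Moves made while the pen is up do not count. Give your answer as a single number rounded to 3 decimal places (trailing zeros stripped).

Answer: 53.9

Derivation:
Executing turtle program step by step:
Start: pos=(2,4), heading=90, pen down
FD 14.2: (2,4) -> (2,18.2) [heading=90, draw]
RT 270: heading 90 -> 180
FD 10.9: (2,18.2) -> (-8.9,18.2) [heading=180, draw]
FD 4.8: (-8.9,18.2) -> (-13.7,18.2) [heading=180, draw]
RT 90: heading 180 -> 90
BK 3.8: (-13.7,18.2) -> (-13.7,14.4) [heading=90, draw]
LT 270: heading 90 -> 0
FD 6.3: (-13.7,14.4) -> (-7.4,14.4) [heading=0, draw]
RT 180: heading 0 -> 180
FD 13.9: (-7.4,14.4) -> (-21.3,14.4) [heading=180, draw]
Final: pos=(-21.3,14.4), heading=180, 6 segment(s) drawn

Segment lengths:
  seg 1: (2,4) -> (2,18.2), length = 14.2
  seg 2: (2,18.2) -> (-8.9,18.2), length = 10.9
  seg 3: (-8.9,18.2) -> (-13.7,18.2), length = 4.8
  seg 4: (-13.7,18.2) -> (-13.7,14.4), length = 3.8
  seg 5: (-13.7,14.4) -> (-7.4,14.4), length = 6.3
  seg 6: (-7.4,14.4) -> (-21.3,14.4), length = 13.9
Total = 53.9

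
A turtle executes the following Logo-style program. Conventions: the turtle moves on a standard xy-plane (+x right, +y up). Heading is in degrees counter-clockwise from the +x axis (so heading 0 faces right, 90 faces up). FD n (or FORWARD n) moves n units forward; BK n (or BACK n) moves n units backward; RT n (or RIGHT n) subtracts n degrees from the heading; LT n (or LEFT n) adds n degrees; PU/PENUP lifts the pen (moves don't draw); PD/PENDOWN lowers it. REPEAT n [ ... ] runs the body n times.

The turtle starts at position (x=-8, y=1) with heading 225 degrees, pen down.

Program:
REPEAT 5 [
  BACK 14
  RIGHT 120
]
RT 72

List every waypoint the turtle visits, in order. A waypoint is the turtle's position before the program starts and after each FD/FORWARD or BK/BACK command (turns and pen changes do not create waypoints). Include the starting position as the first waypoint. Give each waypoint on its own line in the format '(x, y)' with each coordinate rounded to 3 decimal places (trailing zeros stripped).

Answer: (-8, 1)
(1.899, 10.899)
(5.523, -2.623)
(-8, 1)
(1.899, 10.899)
(5.523, -2.623)

Derivation:
Executing turtle program step by step:
Start: pos=(-8,1), heading=225, pen down
REPEAT 5 [
  -- iteration 1/5 --
  BK 14: (-8,1) -> (1.899,10.899) [heading=225, draw]
  RT 120: heading 225 -> 105
  -- iteration 2/5 --
  BK 14: (1.899,10.899) -> (5.523,-2.623) [heading=105, draw]
  RT 120: heading 105 -> 345
  -- iteration 3/5 --
  BK 14: (5.523,-2.623) -> (-8,1) [heading=345, draw]
  RT 120: heading 345 -> 225
  -- iteration 4/5 --
  BK 14: (-8,1) -> (1.899,10.899) [heading=225, draw]
  RT 120: heading 225 -> 105
  -- iteration 5/5 --
  BK 14: (1.899,10.899) -> (5.523,-2.623) [heading=105, draw]
  RT 120: heading 105 -> 345
]
RT 72: heading 345 -> 273
Final: pos=(5.523,-2.623), heading=273, 5 segment(s) drawn
Waypoints (6 total):
(-8, 1)
(1.899, 10.899)
(5.523, -2.623)
(-8, 1)
(1.899, 10.899)
(5.523, -2.623)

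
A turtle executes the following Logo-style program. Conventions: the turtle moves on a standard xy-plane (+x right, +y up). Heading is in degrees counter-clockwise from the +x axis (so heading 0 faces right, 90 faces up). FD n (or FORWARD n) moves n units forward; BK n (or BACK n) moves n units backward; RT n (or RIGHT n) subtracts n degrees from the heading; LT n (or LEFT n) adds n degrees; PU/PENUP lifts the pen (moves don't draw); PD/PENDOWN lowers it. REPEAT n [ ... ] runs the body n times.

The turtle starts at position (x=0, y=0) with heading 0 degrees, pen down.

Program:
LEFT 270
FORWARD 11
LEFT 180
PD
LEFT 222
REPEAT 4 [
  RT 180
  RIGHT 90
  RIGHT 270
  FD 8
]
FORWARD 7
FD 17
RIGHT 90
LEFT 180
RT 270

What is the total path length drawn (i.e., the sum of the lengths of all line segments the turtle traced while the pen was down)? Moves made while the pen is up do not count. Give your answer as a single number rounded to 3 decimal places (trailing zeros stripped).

Answer: 67

Derivation:
Executing turtle program step by step:
Start: pos=(0,0), heading=0, pen down
LT 270: heading 0 -> 270
FD 11: (0,0) -> (0,-11) [heading=270, draw]
LT 180: heading 270 -> 90
PD: pen down
LT 222: heading 90 -> 312
REPEAT 4 [
  -- iteration 1/4 --
  RT 180: heading 312 -> 132
  RT 90: heading 132 -> 42
  RT 270: heading 42 -> 132
  FD 8: (0,-11) -> (-5.353,-5.055) [heading=132, draw]
  -- iteration 2/4 --
  RT 180: heading 132 -> 312
  RT 90: heading 312 -> 222
  RT 270: heading 222 -> 312
  FD 8: (-5.353,-5.055) -> (0,-11) [heading=312, draw]
  -- iteration 3/4 --
  RT 180: heading 312 -> 132
  RT 90: heading 132 -> 42
  RT 270: heading 42 -> 132
  FD 8: (0,-11) -> (-5.353,-5.055) [heading=132, draw]
  -- iteration 4/4 --
  RT 180: heading 132 -> 312
  RT 90: heading 312 -> 222
  RT 270: heading 222 -> 312
  FD 8: (-5.353,-5.055) -> (0,-11) [heading=312, draw]
]
FD 7: (0,-11) -> (4.684,-16.202) [heading=312, draw]
FD 17: (4.684,-16.202) -> (16.059,-28.835) [heading=312, draw]
RT 90: heading 312 -> 222
LT 180: heading 222 -> 42
RT 270: heading 42 -> 132
Final: pos=(16.059,-28.835), heading=132, 7 segment(s) drawn

Segment lengths:
  seg 1: (0,0) -> (0,-11), length = 11
  seg 2: (0,-11) -> (-5.353,-5.055), length = 8
  seg 3: (-5.353,-5.055) -> (0,-11), length = 8
  seg 4: (0,-11) -> (-5.353,-5.055), length = 8
  seg 5: (-5.353,-5.055) -> (0,-11), length = 8
  seg 6: (0,-11) -> (4.684,-16.202), length = 7
  seg 7: (4.684,-16.202) -> (16.059,-28.835), length = 17
Total = 67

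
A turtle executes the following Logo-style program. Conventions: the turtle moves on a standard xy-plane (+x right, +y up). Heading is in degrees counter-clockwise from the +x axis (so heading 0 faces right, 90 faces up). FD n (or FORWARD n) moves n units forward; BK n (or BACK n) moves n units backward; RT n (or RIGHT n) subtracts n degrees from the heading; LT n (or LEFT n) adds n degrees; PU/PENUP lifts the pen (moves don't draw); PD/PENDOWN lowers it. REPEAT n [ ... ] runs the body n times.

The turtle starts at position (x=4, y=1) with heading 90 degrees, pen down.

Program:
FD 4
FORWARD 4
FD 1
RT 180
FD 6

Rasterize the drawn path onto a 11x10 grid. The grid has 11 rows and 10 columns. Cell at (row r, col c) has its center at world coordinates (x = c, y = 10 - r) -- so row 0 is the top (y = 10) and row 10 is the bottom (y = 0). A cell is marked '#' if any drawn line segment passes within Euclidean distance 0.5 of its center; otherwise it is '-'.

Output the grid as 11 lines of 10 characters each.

Segment 0: (4,1) -> (4,5)
Segment 1: (4,5) -> (4,9)
Segment 2: (4,9) -> (4,10)
Segment 3: (4,10) -> (4,4)

Answer: ----#-----
----#-----
----#-----
----#-----
----#-----
----#-----
----#-----
----#-----
----#-----
----#-----
----------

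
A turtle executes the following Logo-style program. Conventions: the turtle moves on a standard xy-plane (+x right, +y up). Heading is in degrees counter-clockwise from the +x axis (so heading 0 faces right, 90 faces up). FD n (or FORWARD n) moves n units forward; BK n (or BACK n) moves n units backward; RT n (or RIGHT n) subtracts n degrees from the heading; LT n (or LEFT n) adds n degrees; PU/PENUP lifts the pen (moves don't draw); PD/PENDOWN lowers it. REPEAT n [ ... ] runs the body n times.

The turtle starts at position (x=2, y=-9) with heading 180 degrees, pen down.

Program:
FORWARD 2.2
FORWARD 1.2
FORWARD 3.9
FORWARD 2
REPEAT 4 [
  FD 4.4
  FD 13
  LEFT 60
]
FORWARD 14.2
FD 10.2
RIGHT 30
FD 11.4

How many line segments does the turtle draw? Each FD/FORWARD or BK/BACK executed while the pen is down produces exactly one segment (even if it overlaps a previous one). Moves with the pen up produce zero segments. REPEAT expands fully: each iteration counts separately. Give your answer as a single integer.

Executing turtle program step by step:
Start: pos=(2,-9), heading=180, pen down
FD 2.2: (2,-9) -> (-0.2,-9) [heading=180, draw]
FD 1.2: (-0.2,-9) -> (-1.4,-9) [heading=180, draw]
FD 3.9: (-1.4,-9) -> (-5.3,-9) [heading=180, draw]
FD 2: (-5.3,-9) -> (-7.3,-9) [heading=180, draw]
REPEAT 4 [
  -- iteration 1/4 --
  FD 4.4: (-7.3,-9) -> (-11.7,-9) [heading=180, draw]
  FD 13: (-11.7,-9) -> (-24.7,-9) [heading=180, draw]
  LT 60: heading 180 -> 240
  -- iteration 2/4 --
  FD 4.4: (-24.7,-9) -> (-26.9,-12.811) [heading=240, draw]
  FD 13: (-26.9,-12.811) -> (-33.4,-24.069) [heading=240, draw]
  LT 60: heading 240 -> 300
  -- iteration 3/4 --
  FD 4.4: (-33.4,-24.069) -> (-31.2,-27.879) [heading=300, draw]
  FD 13: (-31.2,-27.879) -> (-24.7,-39.138) [heading=300, draw]
  LT 60: heading 300 -> 0
  -- iteration 4/4 --
  FD 4.4: (-24.7,-39.138) -> (-20.3,-39.138) [heading=0, draw]
  FD 13: (-20.3,-39.138) -> (-7.3,-39.138) [heading=0, draw]
  LT 60: heading 0 -> 60
]
FD 14.2: (-7.3,-39.138) -> (-0.2,-26.84) [heading=60, draw]
FD 10.2: (-0.2,-26.84) -> (4.9,-18.007) [heading=60, draw]
RT 30: heading 60 -> 30
FD 11.4: (4.9,-18.007) -> (14.773,-12.307) [heading=30, draw]
Final: pos=(14.773,-12.307), heading=30, 15 segment(s) drawn
Segments drawn: 15

Answer: 15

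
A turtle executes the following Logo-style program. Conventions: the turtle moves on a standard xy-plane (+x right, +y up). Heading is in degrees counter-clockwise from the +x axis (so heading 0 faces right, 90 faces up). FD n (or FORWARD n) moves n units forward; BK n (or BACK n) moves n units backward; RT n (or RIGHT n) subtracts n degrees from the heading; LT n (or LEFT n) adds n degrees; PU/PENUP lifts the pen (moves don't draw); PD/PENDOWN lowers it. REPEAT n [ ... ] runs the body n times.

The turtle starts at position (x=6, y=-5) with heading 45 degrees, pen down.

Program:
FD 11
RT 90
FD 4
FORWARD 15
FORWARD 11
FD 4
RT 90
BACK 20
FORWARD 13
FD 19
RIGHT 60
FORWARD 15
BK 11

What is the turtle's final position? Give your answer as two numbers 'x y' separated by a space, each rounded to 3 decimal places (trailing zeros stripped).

Answer: 25.471 -28.713

Derivation:
Executing turtle program step by step:
Start: pos=(6,-5), heading=45, pen down
FD 11: (6,-5) -> (13.778,2.778) [heading=45, draw]
RT 90: heading 45 -> 315
FD 4: (13.778,2.778) -> (16.607,-0.05) [heading=315, draw]
FD 15: (16.607,-0.05) -> (27.213,-10.657) [heading=315, draw]
FD 11: (27.213,-10.657) -> (34.991,-18.435) [heading=315, draw]
FD 4: (34.991,-18.435) -> (37.82,-21.263) [heading=315, draw]
RT 90: heading 315 -> 225
BK 20: (37.82,-21.263) -> (51.962,-7.121) [heading=225, draw]
FD 13: (51.962,-7.121) -> (42.77,-16.314) [heading=225, draw]
FD 19: (42.77,-16.314) -> (29.335,-29.749) [heading=225, draw]
RT 60: heading 225 -> 165
FD 15: (29.335,-29.749) -> (14.846,-25.866) [heading=165, draw]
BK 11: (14.846,-25.866) -> (25.471,-28.713) [heading=165, draw]
Final: pos=(25.471,-28.713), heading=165, 10 segment(s) drawn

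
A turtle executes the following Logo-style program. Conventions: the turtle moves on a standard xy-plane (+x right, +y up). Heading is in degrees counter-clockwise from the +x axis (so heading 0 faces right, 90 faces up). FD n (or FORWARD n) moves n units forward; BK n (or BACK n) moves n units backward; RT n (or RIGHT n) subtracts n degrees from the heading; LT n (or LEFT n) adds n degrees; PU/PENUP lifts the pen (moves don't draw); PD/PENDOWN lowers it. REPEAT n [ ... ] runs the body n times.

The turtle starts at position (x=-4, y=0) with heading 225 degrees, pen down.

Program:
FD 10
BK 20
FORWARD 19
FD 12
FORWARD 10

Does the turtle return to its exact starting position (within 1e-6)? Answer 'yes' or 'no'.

Executing turtle program step by step:
Start: pos=(-4,0), heading=225, pen down
FD 10: (-4,0) -> (-11.071,-7.071) [heading=225, draw]
BK 20: (-11.071,-7.071) -> (3.071,7.071) [heading=225, draw]
FD 19: (3.071,7.071) -> (-10.364,-6.364) [heading=225, draw]
FD 12: (-10.364,-6.364) -> (-18.849,-14.849) [heading=225, draw]
FD 10: (-18.849,-14.849) -> (-25.92,-21.92) [heading=225, draw]
Final: pos=(-25.92,-21.92), heading=225, 5 segment(s) drawn

Start position: (-4, 0)
Final position: (-25.92, -21.92)
Distance = 31; >= 1e-6 -> NOT closed

Answer: no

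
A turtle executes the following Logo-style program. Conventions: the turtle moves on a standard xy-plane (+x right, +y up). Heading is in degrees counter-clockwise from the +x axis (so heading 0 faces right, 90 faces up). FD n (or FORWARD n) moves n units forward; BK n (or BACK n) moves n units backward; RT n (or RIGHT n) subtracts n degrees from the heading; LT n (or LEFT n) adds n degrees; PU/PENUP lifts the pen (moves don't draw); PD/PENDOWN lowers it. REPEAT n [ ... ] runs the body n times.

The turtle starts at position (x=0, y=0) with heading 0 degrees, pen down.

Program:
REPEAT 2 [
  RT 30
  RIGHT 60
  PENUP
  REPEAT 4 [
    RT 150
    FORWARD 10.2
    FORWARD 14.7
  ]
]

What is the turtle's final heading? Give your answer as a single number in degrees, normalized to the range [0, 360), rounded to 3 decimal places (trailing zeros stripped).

Answer: 60

Derivation:
Executing turtle program step by step:
Start: pos=(0,0), heading=0, pen down
REPEAT 2 [
  -- iteration 1/2 --
  RT 30: heading 0 -> 330
  RT 60: heading 330 -> 270
  PU: pen up
  REPEAT 4 [
    -- iteration 1/4 --
    RT 150: heading 270 -> 120
    FD 10.2: (0,0) -> (-5.1,8.833) [heading=120, move]
    FD 14.7: (-5.1,8.833) -> (-12.45,21.564) [heading=120, move]
    -- iteration 2/4 --
    RT 150: heading 120 -> 330
    FD 10.2: (-12.45,21.564) -> (-3.617,16.464) [heading=330, move]
    FD 14.7: (-3.617,16.464) -> (9.114,9.114) [heading=330, move]
    -- iteration 3/4 --
    RT 150: heading 330 -> 180
    FD 10.2: (9.114,9.114) -> (-1.086,9.114) [heading=180, move]
    FD 14.7: (-1.086,9.114) -> (-15.786,9.114) [heading=180, move]
    -- iteration 4/4 --
    RT 150: heading 180 -> 30
    FD 10.2: (-15.786,9.114) -> (-6.953,14.214) [heading=30, move]
    FD 14.7: (-6.953,14.214) -> (5.778,21.564) [heading=30, move]
  ]
  -- iteration 2/2 --
  RT 30: heading 30 -> 0
  RT 60: heading 0 -> 300
  PU: pen up
  REPEAT 4 [
    -- iteration 1/4 --
    RT 150: heading 300 -> 150
    FD 10.2: (5.778,21.564) -> (-3.055,26.664) [heading=150, move]
    FD 14.7: (-3.055,26.664) -> (-15.786,34.014) [heading=150, move]
    -- iteration 2/4 --
    RT 150: heading 150 -> 0
    FD 10.2: (-15.786,34.014) -> (-5.586,34.014) [heading=0, move]
    FD 14.7: (-5.586,34.014) -> (9.114,34.014) [heading=0, move]
    -- iteration 3/4 --
    RT 150: heading 0 -> 210
    FD 10.2: (9.114,34.014) -> (0.281,28.914) [heading=210, move]
    FD 14.7: (0.281,28.914) -> (-12.45,21.564) [heading=210, move]
    -- iteration 4/4 --
    RT 150: heading 210 -> 60
    FD 10.2: (-12.45,21.564) -> (-7.35,30.397) [heading=60, move]
    FD 14.7: (-7.35,30.397) -> (0,43.128) [heading=60, move]
  ]
]
Final: pos=(0,43.128), heading=60, 0 segment(s) drawn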